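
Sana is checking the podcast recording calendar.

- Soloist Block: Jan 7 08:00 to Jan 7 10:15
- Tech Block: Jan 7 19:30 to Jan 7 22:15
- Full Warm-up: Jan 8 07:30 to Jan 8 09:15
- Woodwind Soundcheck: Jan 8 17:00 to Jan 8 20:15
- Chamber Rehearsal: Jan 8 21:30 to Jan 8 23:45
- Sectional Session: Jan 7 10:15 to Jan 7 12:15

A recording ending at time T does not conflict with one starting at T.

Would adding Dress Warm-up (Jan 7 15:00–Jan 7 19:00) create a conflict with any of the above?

No — it doesn't clash with anything

Soloist Block: ends Jan 7 10:15 at or before Dress Warm-up starts Jan 7 15:00 → clear.
Sectional Session: ends Jan 7 12:15 at or before Dress Warm-up starts Jan 7 15:00 → clear.
Tech Block: starts Jan 7 19:30 at or after Dress Warm-up ends Jan 7 19:00 → clear.
Full Warm-up: starts Jan 8 07:30 at or after Dress Warm-up ends Jan 7 19:00 → clear.
Woodwind Soundcheck: starts Jan 8 17:00 at or after Dress Warm-up ends Jan 7 19:00 → clear.
Chamber Rehearsal: starts Jan 8 21:30 at or after Dress Warm-up ends Jan 7 19:00 → clear.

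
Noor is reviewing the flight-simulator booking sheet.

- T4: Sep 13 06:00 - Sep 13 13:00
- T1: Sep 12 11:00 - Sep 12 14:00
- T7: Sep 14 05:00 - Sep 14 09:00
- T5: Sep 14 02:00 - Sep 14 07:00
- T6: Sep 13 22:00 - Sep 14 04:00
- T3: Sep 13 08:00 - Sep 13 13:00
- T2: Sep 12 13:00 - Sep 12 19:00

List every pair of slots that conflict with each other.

Sorted by start: T1, T2, T4, T3, T6, T5, T7.
T2 starts before T1 ends → T1 and T2 overlap.
T4 starts after T1 ends, so nothing later overlaps T1 either.
T4 starts after T2 ends, so nothing later overlaps T2 either.
T3 starts before T4 ends → T4 and T3 overlap.
T6 starts after T4 ends, so nothing later overlaps T4 either.
T6 starts after T3 ends, so nothing later overlaps T3 either.
T5 starts before T6 ends → T6 and T5 overlap.
T7 starts after T6 ends.
T7 starts before T5 ends → T5 and T7 overlap.

T1 & T2, T3 & T4, T5 & T6, T5 & T7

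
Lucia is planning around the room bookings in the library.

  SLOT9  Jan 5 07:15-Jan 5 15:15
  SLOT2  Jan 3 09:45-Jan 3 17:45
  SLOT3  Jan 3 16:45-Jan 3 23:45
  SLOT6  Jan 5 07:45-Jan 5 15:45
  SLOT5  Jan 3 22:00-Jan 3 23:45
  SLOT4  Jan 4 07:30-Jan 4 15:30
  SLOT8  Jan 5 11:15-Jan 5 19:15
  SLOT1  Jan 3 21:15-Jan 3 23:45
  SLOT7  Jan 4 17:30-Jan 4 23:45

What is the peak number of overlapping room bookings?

3

Sweep the timeline, counting +1 at each start and −1 at each end (ends before starts at a tie):
Jan 3 09:45 start SLOT2 → 1
Jan 3 16:45 start SLOT3 → 2
Jan 3 17:45 end SLOT2 → 1
Jan 3 21:15 start SLOT1 → 2
Jan 3 22:00 start SLOT5 → 3
Jan 3 23:45 end SLOT1 → 2
Jan 3 23:45 end SLOT3 → 1
Jan 3 23:45 end SLOT5 → 0
Jan 4 07:30 start SLOT4 → 1
Jan 4 15:30 end SLOT4 → 0
Jan 4 17:30 start SLOT7 → 1
Jan 4 23:45 end SLOT7 → 0
Jan 5 07:15 start SLOT9 → 1
Jan 5 07:45 start SLOT6 → 2
Jan 5 11:15 start SLOT8 → 3
Jan 5 15:15 end SLOT9 → 2
Jan 5 15:45 end SLOT6 → 1
Jan 5 19:15 end SLOT8 → 0
Peak is 3, at Jan 3 22:00 (SLOT1, SLOT3, SLOT5).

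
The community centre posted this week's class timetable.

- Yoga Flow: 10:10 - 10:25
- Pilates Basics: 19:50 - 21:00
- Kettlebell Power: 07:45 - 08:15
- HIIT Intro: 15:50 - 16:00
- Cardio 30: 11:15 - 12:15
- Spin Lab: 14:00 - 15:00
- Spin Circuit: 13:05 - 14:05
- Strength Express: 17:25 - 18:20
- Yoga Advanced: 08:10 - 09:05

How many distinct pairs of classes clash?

2

Sorted by start: Kettlebell Power, Yoga Advanced, Yoga Flow, Cardio 30, Spin Circuit, Spin Lab, HIIT Intro, Strength Express, Pilates Basics.
Yoga Advanced starts before Kettlebell Power ends → Kettlebell Power and Yoga Advanced overlap.
Yoga Flow starts after Kettlebell Power ends, so Kettlebell Power has no further overlaps.
Yoga Flow starts after Yoga Advanced ends, so Yoga Advanced has no further overlaps.
Cardio 30 starts after Yoga Flow ends, so Yoga Flow has no further overlaps.
Spin Circuit starts after Cardio 30 ends, so Cardio 30 has no further overlaps.
Spin Lab starts before Spin Circuit ends → Spin Circuit and Spin Lab overlap.
HIIT Intro starts after Spin Circuit ends, so Spin Circuit has no further overlaps.
HIIT Intro starts after Spin Lab ends, so Spin Lab has no further overlaps.
Strength Express starts after HIIT Intro ends, so HIIT Intro has no further overlaps.
Pilates Basics starts after Strength Express ends.
Overlapping pairs: Kettlebell Power & Yoga Advanced, Spin Circuit & Spin Lab — 2 in total.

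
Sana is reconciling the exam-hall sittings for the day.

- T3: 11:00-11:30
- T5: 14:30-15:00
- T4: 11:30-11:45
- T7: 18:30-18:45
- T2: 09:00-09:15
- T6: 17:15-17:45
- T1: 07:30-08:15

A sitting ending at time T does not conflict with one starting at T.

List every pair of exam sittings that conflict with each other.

no overlapping pairs

Two intervals overlap when each starts before the other ends.
Sorted by start: T1, T2, T3, T4, T5, T6, T7.
T2 starts after T1 ends — done with T1.
T3 starts after T2 ends — done with T2.
T4 starts exactly when T3 ends (back-to-back, no overlap) — done with T3.
T5 starts after T4 ends — done with T4.
T6 starts after T5 ends — done with T5.
T7 starts after T6 ends.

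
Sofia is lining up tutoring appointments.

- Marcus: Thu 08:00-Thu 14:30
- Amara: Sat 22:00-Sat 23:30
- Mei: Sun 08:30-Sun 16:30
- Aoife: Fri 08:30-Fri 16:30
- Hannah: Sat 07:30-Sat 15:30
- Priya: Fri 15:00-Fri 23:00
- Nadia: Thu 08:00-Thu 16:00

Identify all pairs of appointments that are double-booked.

Sorted by start: Nadia, Marcus, Aoife, Priya, Hannah, Amara, Mei.
Marcus starts before Nadia ends → Nadia and Marcus overlap.
Aoife starts after Nadia ends — done with Nadia.
Aoife starts after Marcus ends — done with Marcus.
Priya starts before Aoife ends → Aoife and Priya overlap.
Hannah starts after Aoife ends — done with Aoife.
Hannah starts after Priya ends — done with Priya.
Amara starts after Hannah ends — done with Hannah.
Mei starts after Amara ends.

Aoife & Priya, Marcus & Nadia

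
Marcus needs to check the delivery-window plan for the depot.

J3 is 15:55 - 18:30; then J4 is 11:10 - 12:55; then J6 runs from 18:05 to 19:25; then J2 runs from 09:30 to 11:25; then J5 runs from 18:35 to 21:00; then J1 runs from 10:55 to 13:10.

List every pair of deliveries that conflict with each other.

J1 & J2, J1 & J4, J2 & J4, J3 & J6, J5 & J6

Check each pair: they overlap iff neither finishes before the other starts.
Sorted by start: J2, J1, J4, J3, J6, J5.
J1 starts before J2 ends → J2 and J1 overlap.
J4 starts before J2 ends → J2 and J4 overlap.
J3 starts after J2 ends; J2 is clear from here.
J4 starts before J1 ends → J1 and J4 overlap.
J3 starts after J1 ends; J1 is clear from here.
J3 starts after J4 ends; J4 is clear from here.
J6 starts before J3 ends → J3 and J6 overlap.
J5 starts after J3 ends.
J5 starts before J6 ends → J6 and J5 overlap.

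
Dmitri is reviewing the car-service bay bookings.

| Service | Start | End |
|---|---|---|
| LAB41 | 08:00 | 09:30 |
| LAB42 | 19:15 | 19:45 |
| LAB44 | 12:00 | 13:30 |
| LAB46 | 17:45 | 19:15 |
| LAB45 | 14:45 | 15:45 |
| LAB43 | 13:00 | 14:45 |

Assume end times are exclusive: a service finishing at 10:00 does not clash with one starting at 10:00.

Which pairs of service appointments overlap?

Sorted by start: LAB41, LAB44, LAB43, LAB45, LAB46, LAB42.
LAB44 starts after LAB41 ends, so nothing later overlaps LAB41 either.
LAB43 starts before LAB44 ends → LAB44 and LAB43 overlap.
LAB45 starts after LAB44 ends, so nothing later overlaps LAB44 either.
LAB45 starts exactly when LAB43 ends (back-to-back, no overlap), so nothing later overlaps LAB43 either.
LAB46 starts after LAB45 ends, so nothing later overlaps LAB45 either.
LAB42 starts exactly when LAB46 ends (back-to-back, no overlap).

LAB43 & LAB44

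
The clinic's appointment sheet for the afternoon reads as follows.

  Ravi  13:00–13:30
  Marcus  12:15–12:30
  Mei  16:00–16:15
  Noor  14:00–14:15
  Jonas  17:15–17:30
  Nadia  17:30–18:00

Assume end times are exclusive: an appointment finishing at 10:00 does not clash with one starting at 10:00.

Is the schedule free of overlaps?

Yes

Check each pair: they overlap iff neither finishes before the other starts.
Sorted by start: Marcus, Ravi, Noor, Mei, Jonas, Nadia.
Ravi starts after Marcus ends, so nothing later overlaps Marcus either.
Noor starts after Ravi ends, so nothing later overlaps Ravi either.
Mei starts after Noor ends, so nothing later overlaps Noor either.
Jonas starts after Mei ends, so nothing later overlaps Mei either.
Nadia starts exactly when Jonas ends (back-to-back, no overlap).
Every pair is clear; the schedule has no overlaps.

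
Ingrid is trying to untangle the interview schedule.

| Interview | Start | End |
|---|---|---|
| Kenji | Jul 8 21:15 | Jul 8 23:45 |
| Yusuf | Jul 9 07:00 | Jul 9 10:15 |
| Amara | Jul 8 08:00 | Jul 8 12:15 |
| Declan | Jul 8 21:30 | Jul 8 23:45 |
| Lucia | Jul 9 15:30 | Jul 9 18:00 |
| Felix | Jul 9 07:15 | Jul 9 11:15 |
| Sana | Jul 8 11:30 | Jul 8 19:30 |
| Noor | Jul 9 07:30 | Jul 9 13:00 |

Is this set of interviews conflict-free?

Sorted by start: Amara, Sana, Kenji, Declan, Yusuf, Felix, Noor, Lucia.
Sana starts before Amara ends → Amara and Sana overlap.
That's a conflict, so the schedule is not conflict-free.

No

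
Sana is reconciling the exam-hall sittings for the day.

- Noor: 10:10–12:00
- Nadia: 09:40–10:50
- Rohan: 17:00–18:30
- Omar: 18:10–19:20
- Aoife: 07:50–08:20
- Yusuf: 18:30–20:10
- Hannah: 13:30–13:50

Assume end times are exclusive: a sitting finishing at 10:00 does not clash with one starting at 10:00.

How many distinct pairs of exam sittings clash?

3

Sorted by start: Aoife, Nadia, Noor, Hannah, Rohan, Omar, Yusuf.
Nadia starts after Aoife ends, so nothing later overlaps Aoife either.
Noor starts before Nadia ends → Nadia and Noor overlap.
Hannah starts after Nadia ends, so nothing later overlaps Nadia either.
Hannah starts after Noor ends, so nothing later overlaps Noor either.
Rohan starts after Hannah ends, so nothing later overlaps Hannah either.
Omar starts before Rohan ends → Rohan and Omar overlap.
Yusuf starts exactly when Rohan ends (back-to-back, no overlap).
Yusuf starts before Omar ends → Omar and Yusuf overlap.
Overlapping pairs: Nadia & Noor, Omar & Rohan, Omar & Yusuf — 3 in total.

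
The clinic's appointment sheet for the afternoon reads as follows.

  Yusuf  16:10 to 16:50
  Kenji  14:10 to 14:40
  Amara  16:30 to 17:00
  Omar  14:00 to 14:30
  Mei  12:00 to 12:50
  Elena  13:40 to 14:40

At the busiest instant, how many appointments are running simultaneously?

3

Sort all start/end points and keep a running count:
12:00 start Mei → 1
12:50 end Mei → 0
13:40 start Elena → 1
14:00 start Omar → 2
14:10 start Kenji → 3
14:30 end Omar → 2
14:40 end Elena → 1
14:40 end Kenji → 0
16:10 start Yusuf → 1
16:30 start Amara → 2
16:50 end Yusuf → 1
17:00 end Amara → 0
Peak is 3, at 14:10 (Elena, Kenji, Omar).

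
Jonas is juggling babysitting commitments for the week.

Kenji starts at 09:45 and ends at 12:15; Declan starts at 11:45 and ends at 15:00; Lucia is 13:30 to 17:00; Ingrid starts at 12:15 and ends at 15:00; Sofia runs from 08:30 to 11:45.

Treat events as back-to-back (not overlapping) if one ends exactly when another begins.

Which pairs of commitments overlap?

Sorted by start: Sofia, Kenji, Declan, Ingrid, Lucia.
Kenji starts before Sofia ends → Sofia and Kenji overlap.
Declan starts exactly when Sofia ends (back-to-back, no overlap) — done with Sofia.
Declan starts before Kenji ends → Kenji and Declan overlap.
Ingrid starts exactly when Kenji ends (back-to-back, no overlap) — done with Kenji.
Ingrid starts before Declan ends → Declan and Ingrid overlap.
Lucia starts before Declan ends → Declan and Lucia overlap.
Lucia starts before Ingrid ends → Ingrid and Lucia overlap.

Declan & Ingrid, Declan & Kenji, Declan & Lucia, Ingrid & Lucia, Kenji & Sofia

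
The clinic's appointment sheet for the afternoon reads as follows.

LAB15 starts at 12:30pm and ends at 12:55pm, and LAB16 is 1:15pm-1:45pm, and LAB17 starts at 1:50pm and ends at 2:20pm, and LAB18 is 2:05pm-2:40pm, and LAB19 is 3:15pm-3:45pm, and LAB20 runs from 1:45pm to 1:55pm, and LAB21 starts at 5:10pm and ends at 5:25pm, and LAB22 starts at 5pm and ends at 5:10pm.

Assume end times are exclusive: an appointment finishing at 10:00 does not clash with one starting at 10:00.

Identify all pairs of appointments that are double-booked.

Sorted by start: LAB15, LAB16, LAB20, LAB17, LAB18, LAB19, LAB22, LAB21.
LAB16 starts after LAB15 ends — done with LAB15.
LAB20 starts exactly when LAB16 ends (back-to-back, no overlap) — done with LAB16.
LAB17 starts before LAB20 ends → LAB20 and LAB17 overlap.
LAB18 starts after LAB20 ends — done with LAB20.
LAB18 starts before LAB17 ends → LAB17 and LAB18 overlap.
LAB19 starts after LAB17 ends — done with LAB17.
LAB19 starts after LAB18 ends — done with LAB18.
LAB22 starts after LAB19 ends — done with LAB19.
LAB21 starts exactly when LAB22 ends (back-to-back, no overlap).

LAB17 & LAB18, LAB17 & LAB20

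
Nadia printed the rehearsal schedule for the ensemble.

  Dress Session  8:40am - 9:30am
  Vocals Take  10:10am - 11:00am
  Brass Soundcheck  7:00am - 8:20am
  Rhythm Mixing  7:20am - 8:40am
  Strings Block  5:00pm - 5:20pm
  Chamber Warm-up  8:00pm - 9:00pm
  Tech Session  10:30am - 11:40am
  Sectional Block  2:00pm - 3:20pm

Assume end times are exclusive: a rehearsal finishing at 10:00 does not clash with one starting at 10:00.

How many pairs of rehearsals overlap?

2

Sorted by start: Brass Soundcheck, Rhythm Mixing, Dress Session, Vocals Take, Tech Session, Sectional Block, Strings Block, Chamber Warm-up.
Rhythm Mixing starts before Brass Soundcheck ends → Brass Soundcheck and Rhythm Mixing overlap.
Dress Session starts after Brass Soundcheck ends — done with Brass Soundcheck.
Dress Session starts exactly when Rhythm Mixing ends (back-to-back, no overlap) — done with Rhythm Mixing.
Vocals Take starts after Dress Session ends — done with Dress Session.
Tech Session starts before Vocals Take ends → Vocals Take and Tech Session overlap.
Sectional Block starts after Vocals Take ends — done with Vocals Take.
Sectional Block starts after Tech Session ends — done with Tech Session.
Strings Block starts after Sectional Block ends — done with Sectional Block.
Chamber Warm-up starts after Strings Block ends.
Overlapping pairs: Brass Soundcheck & Rhythm Mixing, Tech Session & Vocals Take — 2 in total.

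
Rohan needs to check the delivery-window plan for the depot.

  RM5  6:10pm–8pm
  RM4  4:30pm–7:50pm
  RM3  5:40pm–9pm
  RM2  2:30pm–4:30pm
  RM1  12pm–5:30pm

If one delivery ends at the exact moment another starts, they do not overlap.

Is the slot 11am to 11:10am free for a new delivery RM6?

RM1: starts 12pm at or after RM6 ends 11:10am → clear.
RM2: starts 2:30pm at or after RM6 ends 11:10am → clear.
RM4: starts 4:30pm at or after RM6 ends 11:10am → clear.
RM3: starts 5:40pm at or after RM6 ends 11:10am → clear.
RM5: starts 6:10pm at or after RM6 ends 11:10am → clear.

Yes — the slot is free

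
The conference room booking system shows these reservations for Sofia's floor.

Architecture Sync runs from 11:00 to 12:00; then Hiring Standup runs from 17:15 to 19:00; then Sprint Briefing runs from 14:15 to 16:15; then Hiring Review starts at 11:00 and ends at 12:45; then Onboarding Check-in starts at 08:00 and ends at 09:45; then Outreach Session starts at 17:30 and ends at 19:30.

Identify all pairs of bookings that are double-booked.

Architecture Sync & Hiring Review, Hiring Standup & Outreach Session

Sorted by start: Onboarding Check-in, Hiring Review, Architecture Sync, Sprint Briefing, Hiring Standup, Outreach Session.
Hiring Review starts after Onboarding Check-in ends; Onboarding Check-in is clear from here.
Architecture Sync starts before Hiring Review ends → Hiring Review and Architecture Sync overlap.
Sprint Briefing starts after Hiring Review ends; Hiring Review is clear from here.
Sprint Briefing starts after Architecture Sync ends; Architecture Sync is clear from here.
Hiring Standup starts after Sprint Briefing ends; Sprint Briefing is clear from here.
Outreach Session starts before Hiring Standup ends → Hiring Standup and Outreach Session overlap.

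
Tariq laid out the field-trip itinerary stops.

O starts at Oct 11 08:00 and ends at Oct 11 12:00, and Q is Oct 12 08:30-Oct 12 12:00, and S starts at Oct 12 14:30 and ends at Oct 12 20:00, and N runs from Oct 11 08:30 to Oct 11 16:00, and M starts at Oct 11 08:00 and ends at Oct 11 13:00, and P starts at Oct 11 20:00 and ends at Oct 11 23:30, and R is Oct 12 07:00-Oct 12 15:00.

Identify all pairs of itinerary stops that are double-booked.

Two intervals overlap when each starts before the other ends.
Sorted by start: M, O, N, P, R, Q, S.
O starts before M ends → M and O overlap.
N starts before M ends → M and N overlap.
P starts after M ends — done with M.
N starts before O ends → O and N overlap.
P starts after O ends — done with O.
P starts after N ends — done with N.
R starts after P ends — done with P.
Q starts before R ends → R and Q overlap.
S starts before R ends → R and S overlap.
S starts after Q ends.

M & N, M & O, N & O, Q & R, R & S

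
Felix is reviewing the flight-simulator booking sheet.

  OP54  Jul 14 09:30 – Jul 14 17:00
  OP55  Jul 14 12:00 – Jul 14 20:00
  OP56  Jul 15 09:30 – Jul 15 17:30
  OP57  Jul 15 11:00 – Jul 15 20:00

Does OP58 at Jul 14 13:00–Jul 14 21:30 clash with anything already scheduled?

OP54: starts Jul 14 09:30 before OP58 ends Jul 14 21:30, and ends Jul 14 17:00 after OP58 starts Jul 14 13:00 → overlap.
OP55: starts Jul 14 12:00 before OP58 ends Jul 14 21:30, and ends Jul 14 20:00 after OP58 starts Jul 14 13:00 → overlap.
OP56: starts Jul 15 09:30 at or after OP58 ends Jul 14 21:30 → clear.
OP57: starts Jul 15 11:00 at or after OP58 ends Jul 14 21:30 → clear.
OP58 overlaps OP54, OP55.

Yes — it overlaps OP54, OP55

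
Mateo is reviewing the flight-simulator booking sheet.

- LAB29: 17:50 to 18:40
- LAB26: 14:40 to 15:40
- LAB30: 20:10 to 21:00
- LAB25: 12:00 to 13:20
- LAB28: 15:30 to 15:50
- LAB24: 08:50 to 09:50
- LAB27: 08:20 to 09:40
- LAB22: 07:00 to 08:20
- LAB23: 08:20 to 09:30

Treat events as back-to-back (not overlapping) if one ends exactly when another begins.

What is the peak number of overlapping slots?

3

Walk through starts and ends in time order (an end at T is processed before a start at T):
07:00 start LAB22 → 1
08:20 end LAB22 → 0
08:20 start LAB23 → 1
08:20 start LAB27 → 2
08:50 start LAB24 → 3
09:30 end LAB23 → 2
09:40 end LAB27 → 1
09:50 end LAB24 → 0
12:00 start LAB25 → 1
13:20 end LAB25 → 0
14:40 start LAB26 → 1
15:30 start LAB28 → 2
15:40 end LAB26 → 1
15:50 end LAB28 → 0
17:50 start LAB29 → 1
18:40 end LAB29 → 0
20:10 start LAB30 → 1
21:00 end LAB30 → 0
Peak is 3, at 08:50 (LAB23, LAB24, LAB27).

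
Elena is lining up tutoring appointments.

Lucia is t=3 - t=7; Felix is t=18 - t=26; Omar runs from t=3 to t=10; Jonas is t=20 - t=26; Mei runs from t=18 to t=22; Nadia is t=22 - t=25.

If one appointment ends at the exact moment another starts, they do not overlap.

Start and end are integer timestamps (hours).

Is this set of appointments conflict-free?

Sorted by start: Omar, Lucia, Mei, Felix, Jonas, Nadia.
Lucia starts before Omar ends → Omar and Lucia overlap.
That's a conflict, so the schedule is not conflict-free.

No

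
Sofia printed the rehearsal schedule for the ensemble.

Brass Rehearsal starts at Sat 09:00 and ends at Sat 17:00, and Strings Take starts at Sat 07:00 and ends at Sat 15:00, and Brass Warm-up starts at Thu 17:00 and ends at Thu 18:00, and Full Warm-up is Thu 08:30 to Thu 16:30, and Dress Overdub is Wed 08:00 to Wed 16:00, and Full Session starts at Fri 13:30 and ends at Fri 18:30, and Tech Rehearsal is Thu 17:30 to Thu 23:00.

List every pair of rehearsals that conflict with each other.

Brass Rehearsal & Strings Take, Brass Warm-up & Tech Rehearsal

Two intervals overlap when each starts before the other ends.
Sorted by start: Dress Overdub, Full Warm-up, Brass Warm-up, Tech Rehearsal, Full Session, Strings Take, Brass Rehearsal.
Full Warm-up starts after Dress Overdub ends, so Dress Overdub has no further overlaps.
Brass Warm-up starts after Full Warm-up ends, so Full Warm-up has no further overlaps.
Tech Rehearsal starts before Brass Warm-up ends → Brass Warm-up and Tech Rehearsal overlap.
Full Session starts after Brass Warm-up ends, so Brass Warm-up has no further overlaps.
Full Session starts after Tech Rehearsal ends, so Tech Rehearsal has no further overlaps.
Strings Take starts after Full Session ends, so Full Session has no further overlaps.
Brass Rehearsal starts before Strings Take ends → Strings Take and Brass Rehearsal overlap.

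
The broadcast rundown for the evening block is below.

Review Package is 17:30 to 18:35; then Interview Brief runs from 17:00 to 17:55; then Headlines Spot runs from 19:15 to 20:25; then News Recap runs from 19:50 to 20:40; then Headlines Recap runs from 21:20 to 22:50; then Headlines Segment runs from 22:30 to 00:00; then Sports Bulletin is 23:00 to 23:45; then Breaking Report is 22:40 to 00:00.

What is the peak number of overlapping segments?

Sweep the timeline, counting +1 at each start and −1 at each end (ends before starts at a tie):
17:00 start Interview Brief → 1
17:30 start Review Package → 2
17:55 end Interview Brief → 1
18:35 end Review Package → 0
19:15 start Headlines Spot → 1
19:50 start News Recap → 2
20:25 end Headlines Spot → 1
20:40 end News Recap → 0
21:20 start Headlines Recap → 1
22:30 start Headlines Segment → 2
22:40 start Breaking Report → 3
22:50 end Headlines Recap → 2
23:00 start Sports Bulletin → 3
23:45 end Sports Bulletin → 2
00:00 end Breaking Report → 1
00:00 end Headlines Segment → 0
Peak is 3, at 22:40 (Breaking Report, Headlines Recap, Headlines Segment).

3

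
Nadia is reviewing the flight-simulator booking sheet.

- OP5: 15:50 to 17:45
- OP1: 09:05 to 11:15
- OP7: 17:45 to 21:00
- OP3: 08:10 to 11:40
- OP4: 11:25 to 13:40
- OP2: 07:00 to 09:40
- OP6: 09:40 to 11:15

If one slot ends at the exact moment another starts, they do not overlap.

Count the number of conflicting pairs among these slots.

6

Sorted by start: OP2, OP3, OP1, OP6, OP4, OP5, OP7.
OP3 starts before OP2 ends → OP2 and OP3 overlap.
OP1 starts before OP2 ends → OP2 and OP1 overlap.
OP6 starts exactly when OP2 ends (back-to-back, no overlap), so OP2 has no further overlaps.
OP1 starts before OP3 ends → OP3 and OP1 overlap.
OP6 starts before OP3 ends → OP3 and OP6 overlap.
OP4 starts before OP3 ends → OP3 and OP4 overlap.
OP5 starts after OP3 ends, so OP3 has no further overlaps.
OP6 starts before OP1 ends → OP1 and OP6 overlap.
OP4 starts after OP1 ends, so OP1 has no further overlaps.
OP4 starts after OP6 ends, so OP6 has no further overlaps.
OP5 starts after OP4 ends, so OP4 has no further overlaps.
OP7 starts exactly when OP5 ends (back-to-back, no overlap).
Overlapping pairs: OP1 & OP2, OP1 & OP3, OP1 & OP6, OP2 & OP3, OP3 & OP4, OP3 & OP6 — 6 in total.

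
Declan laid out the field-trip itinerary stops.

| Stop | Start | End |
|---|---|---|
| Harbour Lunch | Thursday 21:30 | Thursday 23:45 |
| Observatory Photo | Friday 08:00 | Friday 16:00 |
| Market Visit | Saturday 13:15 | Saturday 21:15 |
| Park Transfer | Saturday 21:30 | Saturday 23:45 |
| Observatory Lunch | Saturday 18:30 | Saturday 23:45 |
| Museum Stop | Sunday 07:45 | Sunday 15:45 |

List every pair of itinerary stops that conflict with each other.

Sorted by start: Harbour Lunch, Observatory Photo, Market Visit, Observatory Lunch, Park Transfer, Museum Stop.
Observatory Photo starts after Harbour Lunch ends — done with Harbour Lunch.
Market Visit starts after Observatory Photo ends — done with Observatory Photo.
Observatory Lunch starts before Market Visit ends → Market Visit and Observatory Lunch overlap.
Park Transfer starts after Market Visit ends — done with Market Visit.
Park Transfer starts before Observatory Lunch ends → Observatory Lunch and Park Transfer overlap.
Museum Stop starts after Observatory Lunch ends.
Museum Stop starts after Park Transfer ends.

Market Visit & Observatory Lunch, Observatory Lunch & Park Transfer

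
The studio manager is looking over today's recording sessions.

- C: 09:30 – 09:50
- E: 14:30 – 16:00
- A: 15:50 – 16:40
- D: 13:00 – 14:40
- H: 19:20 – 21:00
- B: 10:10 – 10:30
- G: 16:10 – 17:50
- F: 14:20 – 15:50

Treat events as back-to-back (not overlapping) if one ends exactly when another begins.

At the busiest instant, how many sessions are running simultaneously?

3

Walk through starts and ends in time order (an end at T is processed before a start at T):
09:30 start C → 1
09:50 end C → 0
10:10 start B → 1
10:30 end B → 0
13:00 start D → 1
14:20 start F → 2
14:30 start E → 3
14:40 end D → 2
15:50 end F → 1
15:50 start A → 2
16:00 end E → 1
16:10 start G → 2
16:40 end A → 1
17:50 end G → 0
19:20 start H → 1
21:00 end H → 0
Peak is 3, at 14:30 (D, E, F).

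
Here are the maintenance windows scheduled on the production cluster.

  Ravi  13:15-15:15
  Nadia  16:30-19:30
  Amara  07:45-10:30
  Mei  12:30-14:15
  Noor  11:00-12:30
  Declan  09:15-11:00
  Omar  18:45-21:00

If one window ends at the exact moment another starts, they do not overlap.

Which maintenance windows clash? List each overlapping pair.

Amara & Declan, Mei & Ravi, Nadia & Omar

Sorted by start: Amara, Declan, Noor, Mei, Ravi, Nadia, Omar.
Declan starts before Amara ends → Amara and Declan overlap.
Noor starts after Amara ends, so Amara has no further overlaps.
Noor starts exactly when Declan ends (back-to-back, no overlap), so Declan has no further overlaps.
Mei starts exactly when Noor ends (back-to-back, no overlap), so Noor has no further overlaps.
Ravi starts before Mei ends → Mei and Ravi overlap.
Nadia starts after Mei ends, so Mei has no further overlaps.
Nadia starts after Ravi ends, so Ravi has no further overlaps.
Omar starts before Nadia ends → Nadia and Omar overlap.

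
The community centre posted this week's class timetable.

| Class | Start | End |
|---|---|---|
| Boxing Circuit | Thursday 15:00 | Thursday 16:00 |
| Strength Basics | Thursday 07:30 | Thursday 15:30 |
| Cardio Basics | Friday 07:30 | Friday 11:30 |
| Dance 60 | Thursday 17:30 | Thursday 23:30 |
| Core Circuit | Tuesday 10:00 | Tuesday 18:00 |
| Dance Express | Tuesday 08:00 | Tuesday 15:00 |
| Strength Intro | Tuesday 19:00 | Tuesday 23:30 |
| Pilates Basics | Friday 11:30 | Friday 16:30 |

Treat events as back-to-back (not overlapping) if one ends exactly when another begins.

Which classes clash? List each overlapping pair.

Boxing Circuit & Strength Basics, Core Circuit & Dance Express

Sorted by start: Dance Express, Core Circuit, Strength Intro, Strength Basics, Boxing Circuit, Dance 60, Cardio Basics, Pilates Basics.
Core Circuit starts before Dance Express ends → Dance Express and Core Circuit overlap.
Strength Intro starts after Dance Express ends; Dance Express is clear from here.
Strength Intro starts after Core Circuit ends; Core Circuit is clear from here.
Strength Basics starts after Strength Intro ends; Strength Intro is clear from here.
Boxing Circuit starts before Strength Basics ends → Strength Basics and Boxing Circuit overlap.
Dance 60 starts after Strength Basics ends; Strength Basics is clear from here.
Dance 60 starts after Boxing Circuit ends; Boxing Circuit is clear from here.
Cardio Basics starts after Dance 60 ends; Dance 60 is clear from here.
Pilates Basics starts exactly when Cardio Basics ends (back-to-back, no overlap).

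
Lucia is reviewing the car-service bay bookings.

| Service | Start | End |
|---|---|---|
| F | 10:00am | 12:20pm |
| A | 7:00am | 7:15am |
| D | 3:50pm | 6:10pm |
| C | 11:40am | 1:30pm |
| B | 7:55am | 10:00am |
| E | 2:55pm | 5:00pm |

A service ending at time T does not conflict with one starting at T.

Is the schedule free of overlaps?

No

Sorted by start: A, B, F, C, E, D.
B starts after A ends, so nothing later overlaps A either.
F starts exactly when B ends (back-to-back, no overlap), so nothing later overlaps B either.
C starts before F ends → F and C overlap.
That's a conflict, so the schedule is not conflict-free.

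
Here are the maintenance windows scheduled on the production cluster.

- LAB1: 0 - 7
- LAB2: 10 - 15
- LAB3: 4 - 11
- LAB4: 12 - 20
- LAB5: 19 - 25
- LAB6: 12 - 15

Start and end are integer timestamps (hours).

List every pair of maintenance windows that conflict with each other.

Sorted by start: LAB1, LAB3, LAB2, LAB4, LAB6, LAB5.
LAB3 starts before LAB1 ends → LAB1 and LAB3 overlap.
LAB2 starts after LAB1 ends, so nothing later overlaps LAB1 either.
LAB2 starts before LAB3 ends → LAB3 and LAB2 overlap.
LAB4 starts after LAB3 ends, so nothing later overlaps LAB3 either.
LAB4 starts before LAB2 ends → LAB2 and LAB4 overlap.
LAB6 starts before LAB2 ends → LAB2 and LAB6 overlap.
LAB5 starts after LAB2 ends.
LAB6 starts before LAB4 ends → LAB4 and LAB6 overlap.
LAB5 starts before LAB4 ends → LAB4 and LAB5 overlap.
LAB5 starts after LAB6 ends.

LAB1 & LAB3, LAB2 & LAB3, LAB2 & LAB4, LAB2 & LAB6, LAB4 & LAB5, LAB4 & LAB6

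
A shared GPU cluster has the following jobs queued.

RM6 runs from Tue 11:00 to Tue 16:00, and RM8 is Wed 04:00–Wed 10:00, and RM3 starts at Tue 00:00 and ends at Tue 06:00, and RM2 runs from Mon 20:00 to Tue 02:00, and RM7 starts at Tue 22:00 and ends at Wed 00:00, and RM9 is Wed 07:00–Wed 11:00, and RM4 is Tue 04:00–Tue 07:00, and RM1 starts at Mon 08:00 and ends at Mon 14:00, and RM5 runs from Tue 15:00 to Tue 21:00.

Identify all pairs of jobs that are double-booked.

RM2 & RM3, RM3 & RM4, RM5 & RM6, RM8 & RM9

Sorted by start: RM1, RM2, RM3, RM4, RM6, RM5, RM7, RM8, RM9.
RM2 starts after RM1 ends — done with RM1.
RM3 starts before RM2 ends → RM2 and RM3 overlap.
RM4 starts after RM2 ends — done with RM2.
RM4 starts before RM3 ends → RM3 and RM4 overlap.
RM6 starts after RM3 ends — done with RM3.
RM6 starts after RM4 ends — done with RM4.
RM5 starts before RM6 ends → RM6 and RM5 overlap.
RM7 starts after RM6 ends — done with RM6.
RM7 starts after RM5 ends — done with RM5.
RM8 starts after RM7 ends — done with RM7.
RM9 starts before RM8 ends → RM8 and RM9 overlap.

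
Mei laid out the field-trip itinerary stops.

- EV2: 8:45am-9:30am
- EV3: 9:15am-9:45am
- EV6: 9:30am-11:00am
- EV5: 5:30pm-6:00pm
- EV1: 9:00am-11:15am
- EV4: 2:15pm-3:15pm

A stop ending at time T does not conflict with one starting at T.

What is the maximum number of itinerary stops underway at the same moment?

Sweep the timeline, counting +1 at each start and −1 at each end (ends before starts at a tie):
8:45am start EV2 → 1
9:00am start EV1 → 2
9:15am start EV3 → 3
9:30am end EV2 → 2
9:30am start EV6 → 3
9:45am end EV3 → 2
11:00am end EV6 → 1
11:15am end EV1 → 0
2:15pm start EV4 → 1
3:15pm end EV4 → 0
5:30pm start EV5 → 1
6:00pm end EV5 → 0
Peak is 3, at 9:15am (EV1, EV2, EV3).

3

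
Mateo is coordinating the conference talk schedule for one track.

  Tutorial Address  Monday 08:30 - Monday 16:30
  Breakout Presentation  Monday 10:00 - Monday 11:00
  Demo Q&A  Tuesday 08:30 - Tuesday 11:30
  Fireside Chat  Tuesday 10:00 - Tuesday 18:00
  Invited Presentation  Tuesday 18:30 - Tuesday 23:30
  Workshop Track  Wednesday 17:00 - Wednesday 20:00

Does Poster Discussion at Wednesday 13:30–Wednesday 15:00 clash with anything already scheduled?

No — it doesn't clash with anything

Tutorial Address: ends Monday 16:30 at or before Poster Discussion starts Wednesday 13:30 → clear.
Breakout Presentation: ends Monday 11:00 at or before Poster Discussion starts Wednesday 13:30 → clear.
Demo Q&A: ends Tuesday 11:30 at or before Poster Discussion starts Wednesday 13:30 → clear.
Fireside Chat: ends Tuesday 18:00 at or before Poster Discussion starts Wednesday 13:30 → clear.
Invited Presentation: ends Tuesday 23:30 at or before Poster Discussion starts Wednesday 13:30 → clear.
Workshop Track: starts Wednesday 17:00 at or after Poster Discussion ends Wednesday 15:00 → clear.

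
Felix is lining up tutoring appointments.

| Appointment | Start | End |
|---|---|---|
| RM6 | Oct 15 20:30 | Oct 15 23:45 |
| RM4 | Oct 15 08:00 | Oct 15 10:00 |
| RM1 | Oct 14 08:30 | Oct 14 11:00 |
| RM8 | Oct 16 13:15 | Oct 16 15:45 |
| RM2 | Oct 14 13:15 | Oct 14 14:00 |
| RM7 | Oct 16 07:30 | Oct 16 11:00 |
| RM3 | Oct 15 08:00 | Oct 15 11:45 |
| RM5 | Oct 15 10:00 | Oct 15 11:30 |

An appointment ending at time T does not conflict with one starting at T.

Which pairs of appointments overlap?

RM3 & RM4, RM3 & RM5

Check each pair: they overlap iff neither finishes before the other starts.
Sorted by start: RM1, RM2, RM3, RM4, RM5, RM6, RM7, RM8.
RM2 starts after RM1 ends, so RM1 has no further overlaps.
RM3 starts after RM2 ends, so RM2 has no further overlaps.
RM4 starts before RM3 ends → RM3 and RM4 overlap.
RM5 starts before RM3 ends → RM3 and RM5 overlap.
RM6 starts after RM3 ends, so RM3 has no further overlaps.
RM5 starts exactly when RM4 ends (back-to-back, no overlap), so RM4 has no further overlaps.
RM6 starts after RM5 ends, so RM5 has no further overlaps.
RM7 starts after RM6 ends, so RM6 has no further overlaps.
RM8 starts after RM7 ends.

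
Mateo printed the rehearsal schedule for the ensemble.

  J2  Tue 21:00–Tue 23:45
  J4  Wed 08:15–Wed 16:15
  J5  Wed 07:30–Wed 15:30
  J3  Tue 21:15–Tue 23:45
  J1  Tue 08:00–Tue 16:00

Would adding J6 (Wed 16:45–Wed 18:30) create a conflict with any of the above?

J1: ends Tue 16:00 at or before J6 starts Wed 16:45 → clear.
J2: ends Tue 23:45 at or before J6 starts Wed 16:45 → clear.
J3: ends Tue 23:45 at or before J6 starts Wed 16:45 → clear.
J5: ends Wed 15:30 at or before J6 starts Wed 16:45 → clear.
J4: ends Wed 16:15 at or before J6 starts Wed 16:45 → clear.

No — it doesn't clash with anything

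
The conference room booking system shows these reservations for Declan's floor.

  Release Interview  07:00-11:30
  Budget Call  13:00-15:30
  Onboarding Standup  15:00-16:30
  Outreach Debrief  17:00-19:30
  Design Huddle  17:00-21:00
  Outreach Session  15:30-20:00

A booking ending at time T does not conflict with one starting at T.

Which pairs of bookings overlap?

Budget Call & Onboarding Standup, Design Huddle & Outreach Debrief, Design Huddle & Outreach Session, Onboarding Standup & Outreach Session, Outreach Debrief & Outreach Session

Sorted by start: Release Interview, Budget Call, Onboarding Standup, Outreach Session, Outreach Debrief, Design Huddle.
Budget Call starts after Release Interview ends — done with Release Interview.
Onboarding Standup starts before Budget Call ends → Budget Call and Onboarding Standup overlap.
Outreach Session starts exactly when Budget Call ends (back-to-back, no overlap) — done with Budget Call.
Outreach Session starts before Onboarding Standup ends → Onboarding Standup and Outreach Session overlap.
Outreach Debrief starts after Onboarding Standup ends — done with Onboarding Standup.
Outreach Debrief starts before Outreach Session ends → Outreach Session and Outreach Debrief overlap.
Design Huddle starts before Outreach Session ends → Outreach Session and Design Huddle overlap.
Design Huddle starts before Outreach Debrief ends → Outreach Debrief and Design Huddle overlap.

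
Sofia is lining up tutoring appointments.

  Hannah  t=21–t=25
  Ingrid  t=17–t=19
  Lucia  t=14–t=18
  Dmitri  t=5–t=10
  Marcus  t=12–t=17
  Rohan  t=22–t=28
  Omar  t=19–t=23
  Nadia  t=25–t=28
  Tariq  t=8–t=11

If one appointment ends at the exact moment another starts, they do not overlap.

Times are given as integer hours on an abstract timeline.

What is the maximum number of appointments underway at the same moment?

Walk through starts and ends in time order (an end at T is processed before a start at T):
t=5 start Dmitri → 1
t=8 start Tariq → 2
t=10 end Dmitri → 1
t=11 end Tariq → 0
t=12 start Marcus → 1
t=14 start Lucia → 2
t=17 end Marcus → 1
t=17 start Ingrid → 2
t=18 end Lucia → 1
t=19 end Ingrid → 0
t=19 start Omar → 1
t=21 start Hannah → 2
t=22 start Rohan → 3
t=23 end Omar → 2
t=25 end Hannah → 1
t=25 start Nadia → 2
t=28 end Nadia → 1
t=28 end Rohan → 0
Peak is 3, at t=22 (Hannah, Omar, Rohan).

3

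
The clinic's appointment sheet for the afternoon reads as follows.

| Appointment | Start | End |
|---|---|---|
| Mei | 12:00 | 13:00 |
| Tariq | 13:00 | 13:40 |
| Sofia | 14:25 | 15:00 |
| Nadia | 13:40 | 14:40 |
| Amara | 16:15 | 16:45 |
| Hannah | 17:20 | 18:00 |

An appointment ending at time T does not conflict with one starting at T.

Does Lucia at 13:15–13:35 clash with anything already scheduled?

Yes — it overlaps Tariq

Mei: ends 13:00 at or before Lucia starts 13:15 → clear.
Tariq: starts 13:00 before Lucia ends 13:35, and ends 13:40 after Lucia starts 13:15 → overlap.
Nadia: starts 13:40 at or after Lucia ends 13:35 → clear.
Sofia: starts 14:25 at or after Lucia ends 13:35 → clear.
Amara: starts 16:15 at or after Lucia ends 13:35 → clear.
Hannah: starts 17:20 at or after Lucia ends 13:35 → clear.
Lucia overlaps Tariq.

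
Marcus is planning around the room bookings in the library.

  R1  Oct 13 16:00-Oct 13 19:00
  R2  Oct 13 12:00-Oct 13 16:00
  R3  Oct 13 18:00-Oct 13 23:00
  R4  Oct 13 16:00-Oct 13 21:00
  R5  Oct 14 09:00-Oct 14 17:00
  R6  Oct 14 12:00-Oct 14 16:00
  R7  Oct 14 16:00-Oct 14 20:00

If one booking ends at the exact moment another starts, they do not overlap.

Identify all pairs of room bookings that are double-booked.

R1 & R3, R1 & R4, R3 & R4, R5 & R6, R5 & R7

Sorted by start: R2, R1, R4, R3, R5, R6, R7.
R1 starts exactly when R2 ends (back-to-back, no overlap), so R2 has no further overlaps.
R4 starts before R1 ends → R1 and R4 overlap.
R3 starts before R1 ends → R1 and R3 overlap.
R5 starts after R1 ends, so R1 has no further overlaps.
R3 starts before R4 ends → R4 and R3 overlap.
R5 starts after R4 ends, so R4 has no further overlaps.
R5 starts after R3 ends, so R3 has no further overlaps.
R6 starts before R5 ends → R5 and R6 overlap.
R7 starts before R5 ends → R5 and R7 overlap.
R7 starts exactly when R6 ends (back-to-back, no overlap).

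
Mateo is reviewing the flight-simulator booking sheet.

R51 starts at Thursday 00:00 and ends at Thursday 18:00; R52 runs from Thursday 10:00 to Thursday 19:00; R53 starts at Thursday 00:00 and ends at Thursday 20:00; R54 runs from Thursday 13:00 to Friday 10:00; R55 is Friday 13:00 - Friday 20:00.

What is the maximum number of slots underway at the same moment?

Walk through starts and ends in time order (an end at T is processed before a start at T):
Thursday 00:00 start R51 → 1
Thursday 00:00 start R53 → 2
Thursday 10:00 start R52 → 3
Thursday 13:00 start R54 → 4
Thursday 18:00 end R51 → 3
Thursday 19:00 end R52 → 2
Thursday 20:00 end R53 → 1
Friday 10:00 end R54 → 0
Friday 13:00 start R55 → 1
Friday 20:00 end R55 → 0
Peak is 4, at Thursday 13:00 (R51, R52, R53, R54).

4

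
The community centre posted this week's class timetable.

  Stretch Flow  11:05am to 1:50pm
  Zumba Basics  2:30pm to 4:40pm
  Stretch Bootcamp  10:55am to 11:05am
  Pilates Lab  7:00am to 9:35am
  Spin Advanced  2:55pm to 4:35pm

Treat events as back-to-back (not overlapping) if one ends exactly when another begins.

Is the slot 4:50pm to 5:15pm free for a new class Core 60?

Pilates Lab: ends 9:35am at or before Core 60 starts 4:50pm → clear.
Stretch Bootcamp: ends 11:05am at or before Core 60 starts 4:50pm → clear.
Stretch Flow: ends 1:50pm at or before Core 60 starts 4:50pm → clear.
Zumba Basics: ends 4:40pm at or before Core 60 starts 4:50pm → clear.
Spin Advanced: ends 4:35pm at or before Core 60 starts 4:50pm → clear.

Yes — the slot is free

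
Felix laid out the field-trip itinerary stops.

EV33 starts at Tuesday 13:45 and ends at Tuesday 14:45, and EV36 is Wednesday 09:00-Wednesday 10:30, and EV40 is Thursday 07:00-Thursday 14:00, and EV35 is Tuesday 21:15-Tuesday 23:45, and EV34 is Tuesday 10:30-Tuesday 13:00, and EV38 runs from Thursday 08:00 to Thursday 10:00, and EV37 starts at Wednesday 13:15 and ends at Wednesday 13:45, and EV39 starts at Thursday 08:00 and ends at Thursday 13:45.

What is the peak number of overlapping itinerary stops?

3

Sweep the timeline, counting +1 at each start and −1 at each end (ends before starts at a tie):
Tuesday 10:30 start EV34 → 1
Tuesday 13:00 end EV34 → 0
Tuesday 13:45 start EV33 → 1
Tuesday 14:45 end EV33 → 0
Tuesday 21:15 start EV35 → 1
Tuesday 23:45 end EV35 → 0
Wednesday 09:00 start EV36 → 1
Wednesday 10:30 end EV36 → 0
Wednesday 13:15 start EV37 → 1
Wednesday 13:45 end EV37 → 0
Thursday 07:00 start EV40 → 1
Thursday 08:00 start EV38 → 2
Thursday 08:00 start EV39 → 3
Thursday 10:00 end EV38 → 2
Thursday 13:45 end EV39 → 1
Thursday 14:00 end EV40 → 0
Peak is 3, at Thursday 08:00 (EV38, EV39, EV40).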